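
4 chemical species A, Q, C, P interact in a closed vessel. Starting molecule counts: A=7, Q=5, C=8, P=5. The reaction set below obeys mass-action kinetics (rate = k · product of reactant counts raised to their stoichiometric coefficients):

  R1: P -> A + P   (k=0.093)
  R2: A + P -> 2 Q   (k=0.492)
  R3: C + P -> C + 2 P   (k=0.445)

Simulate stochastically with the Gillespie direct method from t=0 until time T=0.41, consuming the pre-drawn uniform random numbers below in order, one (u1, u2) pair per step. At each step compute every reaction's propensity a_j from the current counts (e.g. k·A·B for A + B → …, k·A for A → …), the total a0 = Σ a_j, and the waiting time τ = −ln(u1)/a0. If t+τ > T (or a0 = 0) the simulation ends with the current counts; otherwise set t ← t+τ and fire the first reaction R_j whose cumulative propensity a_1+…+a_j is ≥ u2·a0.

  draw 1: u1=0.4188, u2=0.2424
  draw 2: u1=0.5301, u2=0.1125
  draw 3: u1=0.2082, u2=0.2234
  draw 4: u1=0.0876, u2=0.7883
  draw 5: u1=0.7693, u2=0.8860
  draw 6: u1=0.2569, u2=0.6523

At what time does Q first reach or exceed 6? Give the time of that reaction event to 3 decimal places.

t=0.000: A=7 Q=5 C=8 P=5
Draw 1: a1=0.465, a2=17.220, a3=17.800, a0=35.485; τ=−ln(0.4188)/35.485=0.025 → t=0.025; u2·a0=0.2424·35.485=8.602; a1=0.465 < 8.602 ≤ a1+a2=17.685 → R2 fires; A=6 Q=7 C=8 P=4
Draw 2: a1=0.372, a2=11.808, a3=14.240, a0=26.420; τ=−ln(0.5301)/26.420=0.024 → t=0.049; u2·a0=0.1125·26.420=2.972; a1=0.372 < 2.972 ≤ a1+a2=12.180 → R2 fires; A=5 Q=9 C=8 P=3
Draw 3: a1=0.279, a2=7.380, a3=10.680, a0=18.339; τ=−ln(0.2082)/18.339=0.086 → t=0.134; u2·a0=0.2234·18.339=4.097; a1=0.279 < 4.097 ≤ a1+a2=7.659 → R2 fires; A=4 Q=11 C=8 P=2
Draw 4: a1=0.186, a2=3.936, a3=7.120, a0=11.242; τ=−ln(0.0876)/11.242=0.217 → t=0.351; u2·a0=0.7883·11.242=8.862; a1+a2=4.122 < 8.862 ≤ a1+…+a3=11.242 → R3 fires; A=4 Q=11 C=8 P=3
Draw 5: a1=0.279, a2=5.904, a3=10.680, a0=16.863; τ=−ln(0.7693)/16.863=0.016 → t=0.366; u2·a0=0.8860·16.863=14.941; a1+a2=6.183 < 14.941 ≤ a1+…+a3=16.863 → R3 fires; A=4 Q=11 C=8 P=4
Draw 6: a1=0.372, a2=7.872, a3=14.240, a0=22.484; τ=−ln(0.2569)/22.484=0.060 → t=0.427 > T=0.41: stop.
Q first becomes ≥ 6 when it reaches 7 at the event at t=0.025.

Threshold first reached at t = 0.025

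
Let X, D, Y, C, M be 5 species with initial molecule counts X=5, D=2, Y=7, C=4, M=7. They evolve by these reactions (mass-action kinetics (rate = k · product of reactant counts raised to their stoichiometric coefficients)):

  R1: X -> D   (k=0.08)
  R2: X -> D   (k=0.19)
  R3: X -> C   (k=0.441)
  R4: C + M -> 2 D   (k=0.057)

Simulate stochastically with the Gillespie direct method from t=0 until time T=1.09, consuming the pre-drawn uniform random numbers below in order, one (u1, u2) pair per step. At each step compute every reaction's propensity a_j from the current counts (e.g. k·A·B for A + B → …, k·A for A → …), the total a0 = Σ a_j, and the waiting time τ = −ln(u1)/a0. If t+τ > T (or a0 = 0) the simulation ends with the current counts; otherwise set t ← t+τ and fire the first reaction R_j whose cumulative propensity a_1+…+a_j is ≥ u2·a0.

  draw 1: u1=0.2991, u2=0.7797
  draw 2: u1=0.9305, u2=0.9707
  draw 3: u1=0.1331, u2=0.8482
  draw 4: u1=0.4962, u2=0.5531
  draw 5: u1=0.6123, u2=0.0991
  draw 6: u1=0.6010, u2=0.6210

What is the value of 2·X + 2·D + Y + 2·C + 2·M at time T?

Value at T = 43

Check how each reaction changes W = 2·X + 2·D + Y + 2·C + 2·M (weight of products minus weight of reactants):
R1: X -> D: (2·1) − (2·1) = 2 − 2 = 0
R2: X -> D: (2·1) − (2·1) = 2 − 2 = 0
R3: X -> C: (2·1) − (2·1) = 2 − 2 = 0
R4: C + M -> 2 D: (2·2) − (2·1 + 2·1) = 4 − 4 = 0
Every reaction leaves W unchanged, so W is conserved and no simulation is needed: W(T) = W(0) = 2·5 + 2·2 + 7 + 2·4 + 2·7 = 43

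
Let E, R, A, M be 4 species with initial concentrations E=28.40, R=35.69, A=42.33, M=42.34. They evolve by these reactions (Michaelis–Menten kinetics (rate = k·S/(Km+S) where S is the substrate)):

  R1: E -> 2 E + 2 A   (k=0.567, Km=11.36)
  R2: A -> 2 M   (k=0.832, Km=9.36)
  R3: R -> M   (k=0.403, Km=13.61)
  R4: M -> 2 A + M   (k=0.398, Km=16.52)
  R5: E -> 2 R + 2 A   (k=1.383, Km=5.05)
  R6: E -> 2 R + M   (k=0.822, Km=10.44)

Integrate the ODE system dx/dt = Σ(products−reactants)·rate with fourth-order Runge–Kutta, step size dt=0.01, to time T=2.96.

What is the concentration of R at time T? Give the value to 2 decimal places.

RK4 with dt=0.01: 296 steps to T=2.96. Trajectory (selected grid times):
t=0.00: E=28.40 R=35.69 A=42.33 M=42.34
t=0.33: E=27.95 R=36.76 A=43.33 M=43.09
t=0.66: E=27.50 R=37.83 A=44.34 M=43.83
t=0.99: E=27.05 R=38.90 A=45.33 M=44.58
t=1.32: E=26.60 R=39.96 A=46.33 M=45.33
t=1.64: E=26.17 R=40.98 A=47.29 M=46.06
t=1.97: E=25.72 R=42.03 A=48.28 M=46.81
t=2.30: E=25.28 R=43.08 A=49.27 M=47.57
t=2.63: E=24.84 R=44.12 A=50.25 M=48.32
t=2.96: E=24.39 R=45.15 A=51.22 M=49.08
Read off R at T=2.96: 45.15

R at T = 45.15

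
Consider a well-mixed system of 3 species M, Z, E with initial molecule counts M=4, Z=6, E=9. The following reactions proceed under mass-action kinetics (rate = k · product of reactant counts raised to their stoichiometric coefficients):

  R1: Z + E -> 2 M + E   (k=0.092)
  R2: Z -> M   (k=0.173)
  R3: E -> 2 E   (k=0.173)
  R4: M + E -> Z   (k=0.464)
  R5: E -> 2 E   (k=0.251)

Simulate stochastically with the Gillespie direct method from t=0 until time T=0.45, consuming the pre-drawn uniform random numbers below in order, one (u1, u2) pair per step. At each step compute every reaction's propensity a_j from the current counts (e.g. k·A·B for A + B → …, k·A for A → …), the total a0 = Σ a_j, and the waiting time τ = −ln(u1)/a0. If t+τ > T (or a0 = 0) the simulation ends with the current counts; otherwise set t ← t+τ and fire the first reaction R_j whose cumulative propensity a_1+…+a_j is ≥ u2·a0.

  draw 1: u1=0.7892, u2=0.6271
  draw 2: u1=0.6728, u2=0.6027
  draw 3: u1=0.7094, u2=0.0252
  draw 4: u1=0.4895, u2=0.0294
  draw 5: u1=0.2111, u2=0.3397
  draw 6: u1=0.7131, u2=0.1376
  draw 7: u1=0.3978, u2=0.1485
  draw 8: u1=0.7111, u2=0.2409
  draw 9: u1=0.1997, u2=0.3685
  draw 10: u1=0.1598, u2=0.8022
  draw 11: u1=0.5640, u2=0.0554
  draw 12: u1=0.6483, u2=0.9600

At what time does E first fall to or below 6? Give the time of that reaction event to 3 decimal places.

Threshold first reached at t = 0.139

t=0.000: M=4 Z=6 E=9
Draw 1: a1=4.968, a2=1.038, a3=1.557, a4=16.704, a5=2.259, a0=26.526; τ=−ln(0.7892)/26.526=0.009 → t=0.009; u2·a0=0.6271·26.526=16.634; a1+…+a3=7.563 < 16.634 ≤ a1+…+a4=24.267 → R4 fires; M=3 Z=7 E=8
Draw 2: a1=5.152, a2=1.211, a3=1.384, a4=11.136, a5=2.008, a0=20.891; τ=−ln(0.6728)/20.891=0.019 → t=0.028; u2·a0=0.6027·20.891=12.591; a1+…+a3=7.747 < 12.591 ≤ a1+…+a4=18.883 → R4 fires; M=2 Z=8 E=7
Draw 3: a1=5.152, a2=1.384, a3=1.211, a4=6.496, a5=1.757, a0=16.000; τ=−ln(0.7094)/16.000=0.021 → t=0.049; u2·a0=0.0252·16.000=0.403 ≤ a1=5.152 → R1 fires; M=4 Z=7 E=7
Draw 4: a1=4.508, a2=1.211, a3=1.211, a4=12.992, a5=1.757, a0=21.679; τ=−ln(0.4895)/21.679=0.033 → t=0.082; u2·a0=0.0294·21.679=0.637 ≤ a1=4.508 → R1 fires; M=6 Z=6 E=7
Draw 5: a1=3.864, a2=1.038, a3=1.211, a4=19.488, a5=1.757, a0=27.358; τ=−ln(0.2111)/27.358=0.057 → t=0.139; u2·a0=0.3397·27.358=9.294; a1+…+a3=6.113 < 9.294 ≤ a1+…+a4=25.601 → R4 fires; M=5 Z=7 E=6
Draw 6: a1=3.864, a2=1.211, a3=1.038, a4=13.920, a5=1.506, a0=21.539; τ=−ln(0.7131)/21.539=0.016 → t=0.155; u2·a0=0.1376·21.539=2.964 ≤ a1=3.864 → R1 fires; M=7 Z=6 E=6
Draw 7: a1=3.312, a2=1.038, a3=1.038, a4=19.488, a5=1.506, a0=26.382; τ=−ln(0.3978)/26.382=0.035 → t=0.190; u2·a0=0.1485·26.382=3.918; a1=3.312 < 3.918 ≤ a1+a2=4.350 → R2 fires; M=8 Z=5 E=6
Draw 8: a1=2.760, a2=0.865, a3=1.038, a4=22.272, a5=1.506, a0=28.441; τ=−ln(0.7111)/28.441=0.012 → t=0.202; u2·a0=0.2409·28.441=6.851; a1+…+a3=4.663 < 6.851 ≤ a1+…+a4=26.935 → R4 fires; M=7 Z=6 E=5
Draw 9: a1=2.760, a2=1.038, a3=0.865, a4=16.240, a5=1.255, a0=22.158; τ=−ln(0.1997)/22.158=0.073 → t=0.274; u2·a0=0.3685·22.158=8.165; a1+…+a3=4.663 < 8.165 ≤ a1+…+a4=20.903 → R4 fires; M=6 Z=7 E=4
Draw 10: a1=2.576, a2=1.211, a3=0.692, a4=11.136, a5=1.004, a0=16.619; τ=−ln(0.1598)/16.619=0.110 → t=0.385; u2·a0=0.8022·16.619=13.332; a1+…+a3=4.479 < 13.332 ≤ a1+…+a4=15.615 → R4 fires; M=5 Z=8 E=3
Draw 11: a1=2.208, a2=1.384, a3=0.519, a4=6.960, a5=0.753, a0=11.824; τ=−ln(0.5640)/11.824=0.048 → t=0.433; u2·a0=0.0554·11.824=0.655 ≤ a1=2.208 → R1 fires; M=7 Z=7 E=3
Draw 12: a1=1.932, a2=1.211, a3=0.519, a4=9.744, a5=0.753, a0=14.159; τ=−ln(0.6483)/14.159=0.031 → t=0.464 > T=0.45: stop.
E first becomes ≤ 6 when it reaches 6 at the event at t=0.139.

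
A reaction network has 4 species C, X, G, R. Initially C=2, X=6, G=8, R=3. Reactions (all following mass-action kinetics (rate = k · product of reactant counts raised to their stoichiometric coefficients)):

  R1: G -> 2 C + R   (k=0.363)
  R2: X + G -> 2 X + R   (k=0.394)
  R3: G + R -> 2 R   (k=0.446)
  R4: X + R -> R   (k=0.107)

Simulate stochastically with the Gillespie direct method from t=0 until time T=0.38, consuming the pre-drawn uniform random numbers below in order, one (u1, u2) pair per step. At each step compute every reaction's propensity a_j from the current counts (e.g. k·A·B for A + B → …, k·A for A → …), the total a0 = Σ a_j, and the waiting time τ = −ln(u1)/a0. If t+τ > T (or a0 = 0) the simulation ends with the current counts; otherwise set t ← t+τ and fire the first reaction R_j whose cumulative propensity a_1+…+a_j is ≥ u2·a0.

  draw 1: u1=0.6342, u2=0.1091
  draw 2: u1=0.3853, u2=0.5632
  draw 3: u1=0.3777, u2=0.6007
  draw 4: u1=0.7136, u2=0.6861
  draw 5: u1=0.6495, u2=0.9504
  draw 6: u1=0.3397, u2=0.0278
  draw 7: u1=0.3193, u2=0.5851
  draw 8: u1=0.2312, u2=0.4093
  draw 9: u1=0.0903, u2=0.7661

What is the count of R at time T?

R at T = 10

t=0.000: C=2 X=6 G=8 R=3
Draw 1: a1=2.904, a2=18.912, a3=10.704, a4=1.926, a0=34.446; τ=−ln(0.6342)/34.446=0.013 → t=0.013; u2·a0=0.1091·34.446=3.758; a1=2.904 < 3.758 ≤ a1+a2=21.816 → R2 fires; C=2 X=7 G=7 R=4
Draw 2: a1=2.541, a2=19.306, a3=12.488, a4=2.996, a0=37.331; τ=−ln(0.3853)/37.331=0.026 → t=0.039; u2·a0=0.5632·37.331=21.025; a1=2.541 < 21.025 ≤ a1+a2=21.847 → R2 fires; C=2 X=8 G=6 R=5
Draw 3: a1=2.178, a2=18.912, a3=13.380, a4=4.280, a0=38.750; τ=−ln(0.3777)/38.750=0.025 → t=0.064; u2·a0=0.6007·38.750=23.277; a1+a2=21.090 < 23.277 ≤ a1+…+a3=34.470 → R3 fires; C=2 X=8 G=5 R=6
Draw 4: a1=1.815, a2=15.760, a3=13.380, a4=5.136, a0=36.091; τ=−ln(0.7136)/36.091=0.009 → t=0.073; u2·a0=0.6861·36.091=24.762; a1+a2=17.575 < 24.762 ≤ a1+…+a3=30.955 → R3 fires; C=2 X=8 G=4 R=7
Draw 5: a1=1.452, a2=12.608, a3=12.488, a4=5.992, a0=32.540; τ=−ln(0.6495)/32.540=0.013 → t=0.087; u2·a0=0.9504·32.540=30.926; a1+…+a3=26.548 < 30.926 ≤ a1+…+a4=32.540 → R4 fires; C=2 X=7 G=4 R=7
Draw 6: a1=1.452, a2=11.032, a3=12.488, a4=5.243, a0=30.215; τ=−ln(0.3397)/30.215=0.036 → t=0.122; u2·a0=0.0278·30.215=0.840 ≤ a1=1.452 → R1 fires; C=4 X=7 G=3 R=8
Draw 7: a1=1.089, a2=8.274, a3=10.704, a4=5.992, a0=26.059; τ=−ln(0.3193)/26.059=0.044 → t=0.166; u2·a0=0.5851·26.059=15.247; a1+a2=9.363 < 15.247 ≤ a1+…+a3=20.067 → R3 fires; C=4 X=7 G=2 R=9
Draw 8: a1=0.726, a2=5.516, a3=8.028, a4=6.741, a0=21.011; τ=−ln(0.2312)/21.011=0.070 → t=0.236; u2·a0=0.4093·21.011=8.600; a1+a2=6.242 < 8.600 ≤ a1+…+a3=14.270 → R3 fires; C=4 X=7 G=1 R=10
Draw 9: a1=0.363, a2=2.758, a3=4.460, a4=7.490, a0=15.071; τ=−ln(0.0903)/15.071=0.160 → t=0.395 > T=0.38: stop.
Read off R at T=0.38: 10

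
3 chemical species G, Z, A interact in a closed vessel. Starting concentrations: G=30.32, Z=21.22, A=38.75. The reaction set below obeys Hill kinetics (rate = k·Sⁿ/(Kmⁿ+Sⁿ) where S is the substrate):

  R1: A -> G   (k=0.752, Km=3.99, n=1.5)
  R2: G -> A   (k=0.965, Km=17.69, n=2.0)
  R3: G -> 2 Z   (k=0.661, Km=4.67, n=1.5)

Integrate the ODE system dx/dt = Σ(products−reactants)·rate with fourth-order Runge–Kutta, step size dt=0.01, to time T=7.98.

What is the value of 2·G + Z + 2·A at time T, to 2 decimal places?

Value at T = 159.36

Check how each reaction changes W = 2·G + Z + 2·A (weight of products minus weight of reactants):
R1: A -> G: (2·1) − (2·1) = 2 − 2 = 0
R2: G -> A: (2·1) − (2·1) = 2 − 2 = 0
R3: G -> 2 Z: (1·2) − (2·1) = 2 − 2 = 0
Every reaction leaves W unchanged, so W is conserved and no simulation is needed: W(T) = W(0) = 2·30.32 + 21.22 + 2·38.75 = 159.36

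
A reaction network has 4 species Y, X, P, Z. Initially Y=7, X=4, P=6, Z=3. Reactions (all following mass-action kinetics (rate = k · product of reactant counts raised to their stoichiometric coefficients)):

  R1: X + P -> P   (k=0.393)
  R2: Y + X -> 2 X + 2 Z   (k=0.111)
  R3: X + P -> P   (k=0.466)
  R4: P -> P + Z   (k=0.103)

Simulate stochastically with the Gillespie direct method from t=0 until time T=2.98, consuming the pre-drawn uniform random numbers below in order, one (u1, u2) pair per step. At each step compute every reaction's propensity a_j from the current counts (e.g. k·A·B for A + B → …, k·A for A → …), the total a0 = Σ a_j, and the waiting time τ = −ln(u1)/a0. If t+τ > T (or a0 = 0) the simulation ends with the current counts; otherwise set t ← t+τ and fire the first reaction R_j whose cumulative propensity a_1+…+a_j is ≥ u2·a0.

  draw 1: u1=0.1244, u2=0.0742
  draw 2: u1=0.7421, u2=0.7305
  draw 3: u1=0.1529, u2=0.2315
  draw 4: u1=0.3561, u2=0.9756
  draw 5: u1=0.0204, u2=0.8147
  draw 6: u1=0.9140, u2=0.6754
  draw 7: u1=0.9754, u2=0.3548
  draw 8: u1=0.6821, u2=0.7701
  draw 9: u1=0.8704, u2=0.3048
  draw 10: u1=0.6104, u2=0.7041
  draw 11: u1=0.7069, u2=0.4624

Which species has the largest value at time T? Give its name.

Dominant species at T: Z

t=0.000: Y=7 X=4 P=6 Z=3
Draw 1: a1=9.432, a2=3.108, a3=11.184, a4=0.618, a0=24.342; τ=−ln(0.1244)/24.342=0.086 → t=0.086; u2·a0=0.0742·24.342=1.806 ≤ a1=9.432 → R1 fires; Y=7 X=3 P=6 Z=3
Draw 2: a1=7.074, a2=2.331, a3=8.388, a4=0.618, a0=18.411; τ=−ln(0.7421)/18.411=0.016 → t=0.102; u2·a0=0.7305·18.411=13.449; a1+a2=9.405 < 13.449 ≤ a1+…+a3=17.793 → R3 fires; Y=7 X=2 P=6 Z=3
Draw 3: a1=4.716, a2=1.554, a3=5.592, a4=0.618, a0=12.480; τ=−ln(0.1529)/12.480=0.150 → t=0.252; u2·a0=0.2315·12.480=2.889 ≤ a1=4.716 → R1 fires; Y=7 X=1 P=6 Z=3
Draw 4: a1=2.358, a2=0.777, a3=2.796, a4=0.618, a0=6.549; τ=−ln(0.3561)/6.549=0.158 → t=0.410; u2·a0=0.9756·6.549=6.389; a1+…+a3=5.931 < 6.389 ≤ a1+…+a4=6.549 → R4 fires; Y=7 X=1 P=6 Z=4
Draw 5: a1=2.358, a2=0.777, a3=2.796, a4=0.618, a0=6.549; τ=−ln(0.0204)/6.549=0.594 → t=1.004; u2·a0=0.8147·6.549=5.335; a1+a2=3.135 < 5.335 ≤ a1+…+a3=5.931 → R3 fires; Y=7 X=0 P=6 Z=4
Draw 6: a1=0.000, a2=0.000, a3=0.000, a4=0.618, a0=0.618; τ=−ln(0.9140)/0.618=0.146 → t=1.150; u2·a0=0.6754·0.618=0.417; a1+…+a3=0.000 < 0.417 ≤ a1+…+a4=0.618 → R4 fires; Y=7 X=0 P=6 Z=5
Draw 7: a1=0.000, a2=0.000, a3=0.000, a4=0.618, a0=0.618; τ=−ln(0.9754)/0.618=0.040 → t=1.190; u2·a0=0.3548·0.618=0.219; a1+…+a3=0.000 < 0.219 ≤ a1+…+a4=0.618 → R4 fires; Y=7 X=0 P=6 Z=6
Draw 8: a1=0.000, a2=0.000, a3=0.000, a4=0.618, a0=0.618; τ=−ln(0.6821)/0.618=0.619 → t=1.809; u2·a0=0.7701·0.618=0.476; a1+…+a3=0.000 < 0.476 ≤ a1+…+a4=0.618 → R4 fires; Y=7 X=0 P=6 Z=7
Draw 9: a1=0.000, a2=0.000, a3=0.000, a4=0.618, a0=0.618; τ=−ln(0.8704)/0.618=0.225 → t=2.034; u2·a0=0.3048·0.618=0.188; a1+…+a3=0.000 < 0.188 ≤ a1+…+a4=0.618 → R4 fires; Y=7 X=0 P=6 Z=8
Draw 10: a1=0.000, a2=0.000, a3=0.000, a4=0.618, a0=0.618; τ=−ln(0.6104)/0.618=0.799 → t=2.833; u2·a0=0.7041·0.618=0.435; a1+…+a3=0.000 < 0.435 ≤ a1+…+a4=0.618 → R4 fires; Y=7 X=0 P=6 Z=9
Draw 11: a1=0.000, a2=0.000, a3=0.000, a4=0.618, a0=0.618; τ=−ln(0.7069)/0.618=0.561 → t=3.394 > T=2.98: stop.
At T=2.98: Y=7 X=0 P=6 Z=9; the largest is Z.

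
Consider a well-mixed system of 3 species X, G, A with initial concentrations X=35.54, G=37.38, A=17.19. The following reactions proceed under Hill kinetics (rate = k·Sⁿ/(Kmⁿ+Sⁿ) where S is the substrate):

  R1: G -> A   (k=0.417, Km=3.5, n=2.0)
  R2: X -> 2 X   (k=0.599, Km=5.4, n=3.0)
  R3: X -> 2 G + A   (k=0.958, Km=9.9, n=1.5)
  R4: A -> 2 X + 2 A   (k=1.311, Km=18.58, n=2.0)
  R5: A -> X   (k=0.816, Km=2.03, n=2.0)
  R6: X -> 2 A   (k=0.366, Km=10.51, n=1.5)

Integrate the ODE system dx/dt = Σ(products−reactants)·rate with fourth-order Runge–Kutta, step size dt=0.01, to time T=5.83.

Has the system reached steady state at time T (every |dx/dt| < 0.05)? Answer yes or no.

Steady state at T: no

RK4 with dt=0.01: 583 steps to T=5.83. Trajectory (selected grid times):
t=0.00: X=35.54 G=37.38 A=17.19
t=0.65: X=36.51 G=38.20 A=18.30
t=1.30: X=37.54 G=39.03 A=19.43
t=1.94: X=38.59 G=39.84 A=20.58
t=2.59: X=39.71 G=40.68 A=21.78
t=3.24: X=40.87 G=41.52 A=23.00
t=3.89: X=42.07 G=42.37 A=24.25
t=4.53: X=43.28 G=43.20 A=25.50
t=5.18: X=44.56 G=44.06 A=26.80
t=5.83: X=45.86 G=44.92 A=28.12
Rates at T: R1=0.4145, R2=0.5980, R3=0.8707, R4=0.9126, R5=0.8118, R6=0.3298
dx/dt at T (Σ net stoichiometry × rate): X=+2.0344, G=+1.3269, A=+2.0456
Largest |dx/dt| is |+2.0456| (A) ≥ 0.05 → not steady.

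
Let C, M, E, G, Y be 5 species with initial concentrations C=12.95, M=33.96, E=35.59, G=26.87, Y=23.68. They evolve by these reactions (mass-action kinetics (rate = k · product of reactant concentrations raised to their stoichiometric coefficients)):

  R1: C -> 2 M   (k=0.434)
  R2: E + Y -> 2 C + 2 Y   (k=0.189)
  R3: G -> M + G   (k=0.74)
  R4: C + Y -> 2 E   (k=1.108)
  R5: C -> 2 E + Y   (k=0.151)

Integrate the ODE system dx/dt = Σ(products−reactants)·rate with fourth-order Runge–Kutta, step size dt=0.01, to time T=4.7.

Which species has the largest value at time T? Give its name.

Dominant species at T: E

RK4 with dt=0.01: 470 steps to T=4.7. Trajectory (selected grid times):
t=0.00: C=12.95 M=33.96 E=35.59 G=26.87 Y=23.68
t=0.52: C=30.87 M=55.98 E=140.04 G=26.87 Y=0.85
t=1.04: C=31.31 M=80.15 E=161.50 G=26.87 Y=0.96
t=1.57: C=37.17 M=106.32 E=191.02 G=26.87 Y=1.12
t=2.09: C=44.12 M=134.98 E=226.32 G=26.87 Y=1.09
t=2.61: C=52.20 M=167.00 E=267.87 G=26.87 Y=1.09
t=3.13: C=61.79 M=203.01 E=317.09 G=26.87 Y=1.09
t=3.66: C=73.38 M=244.56 E=376.55 G=26.87 Y=1.09
t=4.18: C=86.86 M=290.98 E=445.73 G=26.87 Y=1.09
t=4.70: C=102.82 M=344.02 E=527.61 G=26.87 Y=1.09
At T=4.7: C=102.82 M=344.02 E=527.61 G=26.87 Y=1.09; the largest is E.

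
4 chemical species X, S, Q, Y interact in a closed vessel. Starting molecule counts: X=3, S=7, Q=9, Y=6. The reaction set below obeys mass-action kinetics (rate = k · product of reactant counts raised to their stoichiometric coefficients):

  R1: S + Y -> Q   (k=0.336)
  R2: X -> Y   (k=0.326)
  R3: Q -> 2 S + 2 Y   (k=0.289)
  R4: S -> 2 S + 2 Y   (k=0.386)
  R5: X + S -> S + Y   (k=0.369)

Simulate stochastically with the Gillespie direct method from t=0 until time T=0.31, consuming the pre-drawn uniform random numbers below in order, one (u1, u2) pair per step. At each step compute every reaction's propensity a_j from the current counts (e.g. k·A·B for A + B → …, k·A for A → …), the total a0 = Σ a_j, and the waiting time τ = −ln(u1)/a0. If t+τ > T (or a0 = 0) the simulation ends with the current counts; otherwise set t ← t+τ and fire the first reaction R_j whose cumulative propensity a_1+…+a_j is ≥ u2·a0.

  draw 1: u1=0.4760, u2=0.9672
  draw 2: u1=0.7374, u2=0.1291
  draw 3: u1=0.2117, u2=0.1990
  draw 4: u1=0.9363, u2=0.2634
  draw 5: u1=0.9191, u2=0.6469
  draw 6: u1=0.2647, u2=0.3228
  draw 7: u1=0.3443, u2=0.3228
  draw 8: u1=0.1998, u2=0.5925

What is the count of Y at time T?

t=0.000: X=3 S=7 Q=9 Y=6
Draw 1: a1=14.112, a2=0.978, a3=2.601, a4=2.702, a5=7.749, a0=28.142; τ=−ln(0.4760)/28.142=0.026 → t=0.026; u2·a0=0.9672·28.142=27.219; a1+…+a4=20.393 < 27.219 ≤ a1+…+a5=28.142 → R5 fires; X=2 S=7 Q=9 Y=7
Draw 2: a1=16.464, a2=0.652, a3=2.601, a4=2.702, a5=5.166, a0=27.585; τ=−ln(0.7374)/27.585=0.011 → t=0.037; u2·a0=0.1291·27.585=3.561 ≤ a1=16.464 → R1 fires; X=2 S=6 Q=10 Y=6
Draw 3: a1=12.096, a2=0.652, a3=2.890, a4=2.316, a5=4.428, a0=22.382; τ=−ln(0.2117)/22.382=0.069 → t=0.107; u2·a0=0.1990·22.382=4.454 ≤ a1=12.096 → R1 fires; X=2 S=5 Q=11 Y=5
Draw 4: a1=8.400, a2=0.652, a3=3.179, a4=1.930, a5=3.690, a0=17.851; τ=−ln(0.9363)/17.851=0.004 → t=0.110; u2·a0=0.2634·17.851=4.702 ≤ a1=8.400 → R1 fires; X=2 S=4 Q=12 Y=4
Draw 5: a1=5.376, a2=0.652, a3=3.468, a4=1.544, a5=2.952, a0=13.992; τ=−ln(0.9191)/13.992=0.006 → t=0.117; u2·a0=0.6469·13.992=9.051; a1+a2=6.028 < 9.051 ≤ a1+…+a3=9.496 → R3 fires; X=2 S=6 Q=11 Y=6
Draw 6: a1=12.096, a2=0.652, a3=3.179, a4=2.316, a5=4.428, a0=22.671; τ=−ln(0.2647)/22.671=0.059 → t=0.175; u2·a0=0.3228·22.671=7.318 ≤ a1=12.096 → R1 fires; X=2 S=5 Q=12 Y=5
Draw 7: a1=8.400, a2=0.652, a3=3.468, a4=1.930, a5=3.690, a0=18.140; τ=−ln(0.3443)/18.140=0.059 → t=0.234; u2·a0=0.3228·18.140=5.856 ≤ a1=8.400 → R1 fires; X=2 S=4 Q=13 Y=4
Draw 8: a1=5.376, a2=0.652, a3=3.757, a4=1.544, a5=2.952, a0=14.281; τ=−ln(0.1998)/14.281=0.113 → t=0.347 > T=0.31: stop.
Read off Y at T=0.31: 4

Y at T = 4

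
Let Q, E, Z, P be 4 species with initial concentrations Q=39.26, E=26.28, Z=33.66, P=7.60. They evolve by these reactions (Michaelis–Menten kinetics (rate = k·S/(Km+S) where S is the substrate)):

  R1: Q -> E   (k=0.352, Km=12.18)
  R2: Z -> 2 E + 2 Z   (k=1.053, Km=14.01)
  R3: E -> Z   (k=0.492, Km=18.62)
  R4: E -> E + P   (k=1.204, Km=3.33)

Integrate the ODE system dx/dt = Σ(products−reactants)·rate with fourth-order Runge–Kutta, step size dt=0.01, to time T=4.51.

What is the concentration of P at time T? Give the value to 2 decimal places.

RK4 with dt=0.01: 451 steps to T=4.51. Trajectory (selected grid times):
t=0.00: Q=39.26 E=26.28 Z=33.66 P=7.60
t=0.50: Q=39.13 E=27.01 Z=34.18 P=8.14
t=1.00: Q=38.99 E=27.75 Z=34.70 P=8.67
t=1.50: Q=38.86 E=28.49 Z=35.22 P=9.21
t=2.00: Q=38.72 E=29.23 Z=35.75 P=9.75
t=2.51: Q=38.59 E=29.98 Z=36.29 P=10.30
t=3.01: Q=38.45 E=30.73 Z=36.82 P=10.84
t=3.51: Q=38.32 E=31.47 Z=37.36 P=11.39
t=4.01: Q=38.19 E=32.22 Z=37.90 P=11.93
t=4.51: Q=38.05 E=32.96 Z=38.44 P=12.48
Read off P at T=4.51: 12.48

P at T = 12.48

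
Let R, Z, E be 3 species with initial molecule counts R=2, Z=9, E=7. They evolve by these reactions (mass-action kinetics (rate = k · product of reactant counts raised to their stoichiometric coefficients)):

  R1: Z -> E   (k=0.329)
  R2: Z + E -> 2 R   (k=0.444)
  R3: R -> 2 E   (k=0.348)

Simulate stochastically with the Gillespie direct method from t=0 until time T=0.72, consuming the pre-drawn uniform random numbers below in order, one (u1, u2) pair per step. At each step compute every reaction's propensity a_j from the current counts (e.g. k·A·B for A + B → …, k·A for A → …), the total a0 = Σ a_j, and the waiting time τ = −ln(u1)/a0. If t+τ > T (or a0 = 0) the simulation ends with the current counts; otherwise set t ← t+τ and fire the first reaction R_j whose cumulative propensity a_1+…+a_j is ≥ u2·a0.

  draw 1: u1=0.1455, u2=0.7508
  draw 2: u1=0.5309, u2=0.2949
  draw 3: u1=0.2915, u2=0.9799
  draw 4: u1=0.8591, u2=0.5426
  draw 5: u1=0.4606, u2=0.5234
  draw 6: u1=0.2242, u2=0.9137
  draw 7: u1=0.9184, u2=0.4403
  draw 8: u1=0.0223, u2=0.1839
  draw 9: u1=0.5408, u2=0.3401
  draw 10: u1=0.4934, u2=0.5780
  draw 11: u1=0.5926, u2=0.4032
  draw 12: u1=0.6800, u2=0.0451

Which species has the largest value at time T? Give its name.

t=0.000: R=2 Z=9 E=7
Draw 1: a1=2.961, a2=27.972, a3=0.696, a0=31.629; τ=−ln(0.1455)/31.629=0.061 → t=0.061; u2·a0=0.7508·31.629=23.747; a1=2.961 < 23.747 ≤ a1+a2=30.933 → R2 fires; R=4 Z=8 E=6
Draw 2: a1=2.632, a2=21.312, a3=1.392, a0=25.336; τ=−ln(0.5309)/25.336=0.025 → t=0.086; u2·a0=0.2949·25.336=7.472; a1=2.632 < 7.472 ≤ a1+a2=23.944 → R2 fires; R=6 Z=7 E=5
Draw 3: a1=2.303, a2=15.540, a3=2.088, a0=19.931; τ=−ln(0.2915)/19.931=0.062 → t=0.148; u2·a0=0.9799·19.931=19.530; a1+a2=17.843 < 19.530 ≤ a1+…+a3=19.931 → R3 fires; R=5 Z=7 E=7
Draw 4: a1=2.303, a2=21.756, a3=1.740, a0=25.799; τ=−ln(0.8591)/25.799=0.006 → t=0.154; u2·a0=0.5426·25.799=13.999; a1=2.303 < 13.999 ≤ a1+a2=24.059 → R2 fires; R=7 Z=6 E=6
Draw 5: a1=1.974, a2=15.984, a3=2.436, a0=20.394; τ=−ln(0.4606)/20.394=0.038 → t=0.192; u2·a0=0.5234·20.394=10.674; a1=1.974 < 10.674 ≤ a1+a2=17.958 → R2 fires; R=9 Z=5 E=5
Draw 6: a1=1.645, a2=11.100, a3=3.132, a0=15.877; τ=−ln(0.2242)/15.877=0.094 → t=0.286; u2·a0=0.9137·15.877=14.507; a1+a2=12.745 < 14.507 ≤ a1+…+a3=15.877 → R3 fires; R=8 Z=5 E=7
Draw 7: a1=1.645, a2=15.540, a3=2.784, a0=19.969; τ=−ln(0.9184)/19.969=0.004 → t=0.290; u2·a0=0.4403·19.969=8.792; a1=1.645 < 8.792 ≤ a1+a2=17.185 → R2 fires; R=10 Z=4 E=6
Draw 8: a1=1.316, a2=10.656, a3=3.480, a0=15.452; τ=−ln(0.0223)/15.452=0.246 → t=0.536; u2·a0=0.1839·15.452=2.842; a1=1.316 < 2.842 ≤ a1+a2=11.972 → R2 fires; R=12 Z=3 E=5
Draw 9: a1=0.987, a2=6.660, a3=4.176, a0=11.823; τ=−ln(0.5408)/11.823=0.052 → t=0.588; u2·a0=0.3401·11.823=4.021; a1=0.987 < 4.021 ≤ a1+a2=7.647 → R2 fires; R=14 Z=2 E=4
Draw 10: a1=0.658, a2=3.552, a3=4.872, a0=9.082; τ=−ln(0.4934)/9.082=0.078 → t=0.666; u2·a0=0.5780·9.082=5.249; a1+a2=4.210 < 5.249 ≤ a1+…+a3=9.082 → R3 fires; R=13 Z=2 E=6
Draw 11: a1=0.658, a2=5.328, a3=4.524, a0=10.510; τ=−ln(0.5926)/10.510=0.050 → t=0.716; u2·a0=0.4032·10.510=4.238; a1=0.658 < 4.238 ≤ a1+a2=5.986 → R2 fires; R=15 Z=1 E=5
Draw 12: a1=0.329, a2=2.220, a3=5.220, a0=7.769; τ=−ln(0.6800)/7.769=0.050 → t=0.765 > T=0.72: stop.
At T=0.72: R=15 Z=1 E=5; the largest is R.

Dominant species at T: R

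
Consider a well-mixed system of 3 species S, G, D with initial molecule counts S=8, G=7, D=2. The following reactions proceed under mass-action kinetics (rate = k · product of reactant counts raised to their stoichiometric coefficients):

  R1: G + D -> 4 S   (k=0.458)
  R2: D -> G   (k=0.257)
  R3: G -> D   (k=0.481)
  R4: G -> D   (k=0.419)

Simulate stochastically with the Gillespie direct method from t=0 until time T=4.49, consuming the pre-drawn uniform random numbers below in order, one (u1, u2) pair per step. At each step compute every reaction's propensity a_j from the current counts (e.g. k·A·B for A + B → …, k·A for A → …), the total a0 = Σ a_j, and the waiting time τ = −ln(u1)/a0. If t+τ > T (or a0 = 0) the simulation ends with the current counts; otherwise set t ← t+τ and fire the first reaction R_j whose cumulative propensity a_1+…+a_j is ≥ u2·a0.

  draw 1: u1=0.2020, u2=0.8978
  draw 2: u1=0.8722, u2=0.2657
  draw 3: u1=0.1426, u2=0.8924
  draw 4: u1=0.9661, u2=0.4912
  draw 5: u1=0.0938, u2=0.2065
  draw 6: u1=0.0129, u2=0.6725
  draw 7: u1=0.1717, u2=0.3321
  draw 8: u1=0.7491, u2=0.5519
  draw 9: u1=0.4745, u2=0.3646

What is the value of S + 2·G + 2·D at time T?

Check how each reaction changes W = S + 2·G + 2·D (weight of products minus weight of reactants):
R1: G + D -> 4 S: (1·4) − (2·1 + 2·1) = 4 − 4 = 0
R2: D -> G: (2·1) − (2·1) = 2 − 2 = 0
R3: G -> D: (2·1) − (2·1) = 2 − 2 = 0
R4: G -> D: (2·1) − (2·1) = 2 − 2 = 0
Every reaction leaves W unchanged, so W is conserved and no simulation is needed: W(T) = W(0) = 8 + 2·7 + 2·2 = 26

Value at T = 26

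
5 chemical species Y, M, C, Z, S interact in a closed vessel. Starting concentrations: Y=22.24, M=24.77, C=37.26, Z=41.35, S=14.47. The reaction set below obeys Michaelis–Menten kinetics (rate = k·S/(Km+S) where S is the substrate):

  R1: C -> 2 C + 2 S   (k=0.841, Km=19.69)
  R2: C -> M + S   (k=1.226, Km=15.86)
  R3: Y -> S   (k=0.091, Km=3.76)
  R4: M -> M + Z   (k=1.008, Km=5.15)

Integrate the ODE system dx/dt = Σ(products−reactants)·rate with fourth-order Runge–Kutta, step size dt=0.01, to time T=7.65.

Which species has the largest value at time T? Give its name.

RK4 with dt=0.01: 765 steps to T=7.65. Trajectory (selected grid times):
t=0.00: Y=22.24 M=24.77 C=37.26 Z=41.35 S=14.47
t=0.85: Y=22.17 M=25.50 C=37.00 Z=42.06 S=16.20
t=1.70: Y=22.11 M=26.23 C=36.73 Z=42.78 S=17.93
t=2.55: Y=22.04 M=26.96 C=36.47 Z=43.49 S=19.65
t=3.40: Y=21.98 M=27.68 C=36.21 Z=44.21 S=21.37
t=4.25: Y=21.91 M=28.41 C=35.95 Z=44.94 S=23.08
t=5.10: Y=21.84 M=29.13 C=35.69 Z=45.66 S=24.79
t=5.95: Y=21.78 M=29.85 C=35.43 Z=46.39 S=26.50
t=6.80: Y=21.71 M=30.57 C=35.17 Z=47.13 S=28.20
t=7.65: Y=21.65 M=31.28 C=34.91 Z=47.86 S=29.90
At T=7.65: Y=21.65 M=31.28 C=34.91 Z=47.86 S=29.90; the largest is Z.

Dominant species at T: Z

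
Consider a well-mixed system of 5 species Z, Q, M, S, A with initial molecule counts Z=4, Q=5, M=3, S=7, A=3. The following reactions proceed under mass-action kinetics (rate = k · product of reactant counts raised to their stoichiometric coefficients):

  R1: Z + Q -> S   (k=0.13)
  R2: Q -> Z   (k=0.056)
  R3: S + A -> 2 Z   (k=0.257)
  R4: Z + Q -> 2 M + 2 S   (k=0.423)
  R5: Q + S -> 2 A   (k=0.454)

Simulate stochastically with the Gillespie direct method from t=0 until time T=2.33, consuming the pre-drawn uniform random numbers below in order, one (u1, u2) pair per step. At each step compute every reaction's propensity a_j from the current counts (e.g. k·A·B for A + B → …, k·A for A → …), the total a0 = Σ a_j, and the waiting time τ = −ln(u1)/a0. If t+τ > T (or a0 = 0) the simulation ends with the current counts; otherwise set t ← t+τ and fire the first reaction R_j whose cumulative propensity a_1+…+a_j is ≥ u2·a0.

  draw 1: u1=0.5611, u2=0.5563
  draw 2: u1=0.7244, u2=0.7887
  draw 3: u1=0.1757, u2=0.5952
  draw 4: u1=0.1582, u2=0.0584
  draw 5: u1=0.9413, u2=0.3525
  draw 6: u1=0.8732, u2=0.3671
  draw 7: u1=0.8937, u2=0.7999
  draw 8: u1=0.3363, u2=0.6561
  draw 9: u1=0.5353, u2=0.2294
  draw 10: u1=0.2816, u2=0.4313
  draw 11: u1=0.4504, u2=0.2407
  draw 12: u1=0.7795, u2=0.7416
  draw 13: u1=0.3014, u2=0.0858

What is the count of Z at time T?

t=0.000: Z=4 Q=5 M=3 S=7 A=3
Draw 1: a1=2.600, a2=0.280, a3=5.397, a4=8.460, a5=15.890, a0=32.627; τ=−ln(0.5611)/32.627=0.018 → t=0.018; u2·a0=0.5563·32.627=18.150; a1+…+a4=16.737 < 18.150 ≤ a1+…+a5=32.627 → R5 fires; Z=4 Q=4 M=3 S=6 A=5
Draw 2: a1=2.080, a2=0.224, a3=7.710, a4=6.768, a5=10.896, a0=27.678; τ=−ln(0.7244)/27.678=0.012 → t=0.029; u2·a0=0.7887·27.678=21.830; a1+…+a4=16.782 < 21.830 ≤ a1+…+a5=27.678 → R5 fires; Z=4 Q=3 M=3 S=5 A=7
Draw 3: a1=1.560, a2=0.168, a3=8.995, a4=5.076, a5=6.810, a0=22.609; τ=−ln(0.1757)/22.609=0.077 → t=0.106; u2·a0=0.5952·22.609=13.457; a1+…+a3=10.723 < 13.457 ≤ a1+…+a4=15.799 → R4 fires; Z=3 Q=2 M=5 S=7 A=7
Draw 4: a1=0.780, a2=0.112, a3=12.593, a4=2.538, a5=6.356, a0=22.379; τ=−ln(0.1582)/22.379=0.082 → t=0.189; u2·a0=0.0584·22.379=1.307; a1+a2=0.892 < 1.307 ≤ a1+…+a3=13.485 → R3 fires; Z=5 Q=2 M=5 S=6 A=6
Draw 5: a1=1.300, a2=0.112, a3=9.252, a4=4.230, a5=5.448, a0=20.342; τ=−ln(0.9413)/20.342=0.003 → t=0.192; u2·a0=0.3525·20.342=7.171; a1+a2=1.412 < 7.171 ≤ a1+…+a3=10.664 → R3 fires; Z=7 Q=2 M=5 S=5 A=5
Draw 6: a1=1.820, a2=0.112, a3=6.425, a4=5.922, a5=4.540, a0=18.819; τ=−ln(0.8732)/18.819=0.007 → t=0.199; u2·a0=0.3671·18.819=6.908; a1+a2=1.932 < 6.908 ≤ a1+…+a3=8.357 → R3 fires; Z=9 Q=2 M=5 S=4 A=4
Draw 7: a1=2.340, a2=0.112, a3=4.112, a4=7.614, a5=3.632, a0=17.810; τ=−ln(0.8937)/17.810=0.006 → t=0.205; u2·a0=0.7999·17.810=14.246; a1+…+a4=14.178 < 14.246 ≤ a1+…+a5=17.810 → R5 fires; Z=9 Q=1 M=5 S=3 A=6
Draw 8: a1=1.170, a2=0.056, a3=4.626, a4=3.807, a5=1.362, a0=11.021; τ=−ln(0.3363)/11.021=0.099 → t=0.304; u2·a0=0.6561·11.021=7.231; a1+…+a3=5.852 < 7.231 ≤ a1+…+a4=9.659 → R4 fires; Z=8 Q=0 M=7 S=5 A=6
Draw 9: a1=0.000, a2=0.000, a3=7.710, a4=0.000, a5=0.000, a0=7.710; τ=−ln(0.5353)/7.710=0.081 → t=0.385; u2·a0=0.2294·7.710=1.769; a1+a2=0.000 < 1.769 ≤ a1+…+a3=7.710 → R3 fires; Z=10 Q=0 M=7 S=4 A=5
Draw 10: a1=0.000, a2=0.000, a3=5.140, a4=0.000, a5=0.000, a0=5.140; τ=−ln(0.2816)/5.140=0.247 → t=0.632; u2·a0=0.4313·5.140=2.217; a1+a2=0.000 < 2.217 ≤ a1+…+a3=5.140 → R3 fires; Z=12 Q=0 M=7 S=3 A=4
Draw 11: a1=0.000, a2=0.000, a3=3.084, a4=0.000, a5=0.000, a0=3.084; τ=−ln(0.4504)/3.084=0.259 → t=0.890; u2·a0=0.2407·3.084=0.742; a1+a2=0.000 < 0.742 ≤ a1+…+a3=3.084 → R3 fires; Z=14 Q=0 M=7 S=2 A=3
Draw 12: a1=0.000, a2=0.000, a3=1.542, a4=0.000, a5=0.000, a0=1.542; τ=−ln(0.7795)/1.542=0.162 → t=1.052; u2·a0=0.7416·1.542=1.144; a1+a2=0.000 < 1.144 ≤ a1+…+a3=1.542 → R3 fires; Z=16 Q=0 M=7 S=1 A=2
Draw 13: a1=0.000, a2=0.000, a3=0.514, a4=0.000, a5=0.000, a0=0.514; τ=−ln(0.3014)/0.514=2.333 → t=3.385 > T=2.33: stop.
Read off Z at T=2.33: 16

Z at T = 16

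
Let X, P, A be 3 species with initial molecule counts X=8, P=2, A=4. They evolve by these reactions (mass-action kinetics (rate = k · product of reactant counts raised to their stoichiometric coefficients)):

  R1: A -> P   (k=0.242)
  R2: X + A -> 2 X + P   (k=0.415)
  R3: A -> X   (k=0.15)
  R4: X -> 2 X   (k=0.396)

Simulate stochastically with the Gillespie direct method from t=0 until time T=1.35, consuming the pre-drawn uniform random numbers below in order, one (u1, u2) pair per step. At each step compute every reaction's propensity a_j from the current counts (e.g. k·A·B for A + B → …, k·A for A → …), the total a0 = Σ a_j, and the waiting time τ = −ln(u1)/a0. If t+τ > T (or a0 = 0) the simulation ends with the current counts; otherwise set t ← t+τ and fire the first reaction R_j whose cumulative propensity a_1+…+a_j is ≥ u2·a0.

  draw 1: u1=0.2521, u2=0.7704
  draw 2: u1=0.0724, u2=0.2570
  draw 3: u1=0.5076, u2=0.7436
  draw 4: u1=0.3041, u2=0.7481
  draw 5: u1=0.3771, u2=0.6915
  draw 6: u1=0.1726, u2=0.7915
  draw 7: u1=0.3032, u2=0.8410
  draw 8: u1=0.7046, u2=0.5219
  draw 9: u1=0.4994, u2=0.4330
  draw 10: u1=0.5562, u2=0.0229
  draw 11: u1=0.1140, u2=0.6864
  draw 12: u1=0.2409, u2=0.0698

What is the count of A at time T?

t=0.000: X=8 P=2 A=4
Draw 1: a1=0.968, a2=13.280, a3=0.600, a4=3.168, a0=18.016; τ=−ln(0.2521)/18.016=0.076 → t=0.076; u2·a0=0.7704·18.016=13.880; a1=0.968 < 13.880 ≤ a1+a2=14.248 → R2 fires; X=9 P=3 A=3
Draw 2: a1=0.726, a2=11.205, a3=0.450, a4=3.564, a0=15.945; τ=−ln(0.0724)/15.945=0.165 → t=0.241; u2·a0=0.2570·15.945=4.098; a1=0.726 < 4.098 ≤ a1+a2=11.931 → R2 fires; X=10 P=4 A=2
Draw 3: a1=0.484, a2=8.300, a3=0.300, a4=3.960, a0=13.044; τ=−ln(0.5076)/13.044=0.052 → t=0.293; u2·a0=0.7436·13.044=9.700; a1+…+a3=9.084 < 9.700 ≤ a1+…+a4=13.044 → R4 fires; X=11 P=4 A=2
Draw 4: a1=0.484, a2=9.130, a3=0.300, a4=4.356, a0=14.270; τ=−ln(0.3041)/14.270=0.083 → t=0.377; u2·a0=0.7481·14.270=10.675; a1+…+a3=9.914 < 10.675 ≤ a1+…+a4=14.270 → R4 fires; X=12 P=4 A=2
Draw 5: a1=0.484, a2=9.960, a3=0.300, a4=4.752, a0=15.496; τ=−ln(0.3771)/15.496=0.063 → t=0.439; u2·a0=0.6915·15.496=10.715; a1+a2=10.444 < 10.715 ≤ a1+…+a3=10.744 → R3 fires; X=13 P=4 A=1
Draw 6: a1=0.242, a2=5.395, a3=0.150, a4=5.148, a0=10.935; τ=−ln(0.1726)/10.935=0.161 → t=0.600; u2·a0=0.7915·10.935=8.655; a1+…+a3=5.787 < 8.655 ≤ a1+…+a4=10.935 → R4 fires; X=14 P=4 A=1
Draw 7: a1=0.242, a2=5.810, a3=0.150, a4=5.544, a0=11.746; τ=−ln(0.3032)/11.746=0.102 → t=0.702; u2·a0=0.8410·11.746=9.878; a1+…+a3=6.202 < 9.878 ≤ a1+…+a4=11.746 → R4 fires; X=15 P=4 A=1
Draw 8: a1=0.242, a2=6.225, a3=0.150, a4=5.940, a0=12.557; τ=−ln(0.7046)/12.557=0.028 → t=0.730; u2·a0=0.5219·12.557=6.553; a1+a2=6.467 < 6.553 ≤ a1+…+a3=6.617 → R3 fires; X=16 P=4 A=0
Draw 9: a1=0.000, a2=0.000, a3=0.000, a4=6.336, a0=6.336; τ=−ln(0.4994)/6.336=0.110 → t=0.839; u2·a0=0.4330·6.336=2.743; a1+…+a3=0.000 < 2.743 ≤ a1+…+a4=6.336 → R4 fires; X=17 P=4 A=0
Draw 10: a1=0.000, a2=0.000, a3=0.000, a4=6.732, a0=6.732; τ=−ln(0.5562)/6.732=0.087 → t=0.926; u2·a0=0.0229·6.732=0.154; a1+…+a3=0.000 < 0.154 ≤ a1+…+a4=6.732 → R4 fires; X=18 P=4 A=0
Draw 11: a1=0.000, a2=0.000, a3=0.000, a4=7.128, a0=7.128; τ=−ln(0.1140)/7.128=0.305 → t=1.231; u2·a0=0.6864·7.128=4.893; a1+…+a3=0.000 < 4.893 ≤ a1+…+a4=7.128 → R4 fires; X=19 P=4 A=0
Draw 12: a1=0.000, a2=0.000, a3=0.000, a4=7.524, a0=7.524; τ=−ln(0.2409)/7.524=0.189 → t=1.420 > T=1.35: stop.
Read off A at T=1.35: 0

A at T = 0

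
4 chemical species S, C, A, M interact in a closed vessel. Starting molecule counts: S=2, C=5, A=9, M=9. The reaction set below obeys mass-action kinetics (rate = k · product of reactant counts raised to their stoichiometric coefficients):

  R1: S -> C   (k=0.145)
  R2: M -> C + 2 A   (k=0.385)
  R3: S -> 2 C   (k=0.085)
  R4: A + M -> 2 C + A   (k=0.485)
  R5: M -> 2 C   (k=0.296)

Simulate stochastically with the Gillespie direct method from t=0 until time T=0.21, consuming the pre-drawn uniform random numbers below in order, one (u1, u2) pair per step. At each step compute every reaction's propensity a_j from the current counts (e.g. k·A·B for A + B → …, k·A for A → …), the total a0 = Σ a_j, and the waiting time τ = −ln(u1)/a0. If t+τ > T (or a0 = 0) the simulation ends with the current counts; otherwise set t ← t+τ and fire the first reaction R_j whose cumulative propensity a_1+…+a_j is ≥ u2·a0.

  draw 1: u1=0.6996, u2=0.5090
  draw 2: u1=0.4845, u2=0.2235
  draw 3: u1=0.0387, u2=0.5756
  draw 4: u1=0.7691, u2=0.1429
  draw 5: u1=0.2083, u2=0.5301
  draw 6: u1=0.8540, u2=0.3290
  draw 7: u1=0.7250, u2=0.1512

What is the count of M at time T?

M at T = 3

t=0.000: S=2 C=5 A=9 M=9
Draw 1: a1=0.290, a2=3.465, a3=0.170, a4=39.285, a5=2.664, a0=45.874; τ=−ln(0.6996)/45.874=0.008 → t=0.008; u2·a0=0.5090·45.874=23.350; a1+…+a3=3.925 < 23.350 ≤ a1+…+a4=43.210 → R4 fires; S=2 C=7 A=9 M=8
Draw 2: a1=0.290, a2=3.080, a3=0.170, a4=34.920, a5=2.368, a0=40.828; τ=−ln(0.4845)/40.828=0.018 → t=0.026; u2·a0=0.2235·40.828=9.125; a1+…+a3=3.540 < 9.125 ≤ a1+…+a4=38.460 → R4 fires; S=2 C=9 A=9 M=7
Draw 3: a1=0.290, a2=2.695, a3=0.170, a4=30.555, a5=2.072, a0=35.782; τ=−ln(0.0387)/35.782=0.091 → t=0.116; u2·a0=0.5756·35.782=20.596; a1+…+a3=3.155 < 20.596 ≤ a1+…+a4=33.710 → R4 fires; S=2 C=11 A=9 M=6
Draw 4: a1=0.290, a2=2.310, a3=0.170, a4=26.190, a5=1.776, a0=30.736; τ=−ln(0.7691)/30.736=0.009 → t=0.125; u2·a0=0.1429·30.736=4.392; a1+…+a3=2.770 < 4.392 ≤ a1+…+a4=28.960 → R4 fires; S=2 C=13 A=9 M=5
Draw 5: a1=0.290, a2=1.925, a3=0.170, a4=21.825, a5=1.480, a0=25.690; τ=−ln(0.2083)/25.690=0.061 → t=0.186; u2·a0=0.5301·25.690=13.618; a1+…+a3=2.385 < 13.618 ≤ a1+…+a4=24.210 → R4 fires; S=2 C=15 A=9 M=4
Draw 6: a1=0.290, a2=1.540, a3=0.170, a4=17.460, a5=1.184, a0=20.644; τ=−ln(0.8540)/20.644=0.008 → t=0.194; u2·a0=0.3290·20.644=6.792; a1+…+a3=2.000 < 6.792 ≤ a1+…+a4=19.460 → R4 fires; S=2 C=17 A=9 M=3
Draw 7: a1=0.290, a2=1.155, a3=0.170, a4=13.095, a5=0.888, a0=15.598; τ=−ln(0.7250)/15.598=0.021 → t=0.214 > T=0.21: stop.
Read off M at T=0.21: 3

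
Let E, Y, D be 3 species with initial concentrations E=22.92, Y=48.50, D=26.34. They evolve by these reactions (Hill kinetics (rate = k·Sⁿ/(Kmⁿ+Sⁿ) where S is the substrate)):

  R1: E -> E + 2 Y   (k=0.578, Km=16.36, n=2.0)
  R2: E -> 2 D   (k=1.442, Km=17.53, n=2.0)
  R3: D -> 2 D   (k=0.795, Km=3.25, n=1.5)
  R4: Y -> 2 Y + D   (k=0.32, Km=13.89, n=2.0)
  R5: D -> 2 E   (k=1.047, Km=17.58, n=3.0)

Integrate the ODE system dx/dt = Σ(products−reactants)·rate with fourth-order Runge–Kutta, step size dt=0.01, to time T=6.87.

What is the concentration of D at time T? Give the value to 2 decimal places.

RK4 with dt=0.01: 687 steps to T=6.87. Trajectory (selected grid times):
t=0.00: E=22.92 Y=48.50 D=26.34
t=0.76: E=23.47 Y=49.31 D=27.91
t=1.53: E=24.07 Y=50.14 D=29.52
t=2.29: E=24.67 Y=50.98 D=31.10
t=3.05: E=25.30 Y=51.82 D=32.70
t=3.82: E=25.96 Y=52.68 D=34.34
t=4.58: E=26.61 Y=53.54 D=35.96
t=5.34: E=27.28 Y=54.41 D=37.60
t=6.11: E=27.96 Y=55.30 D=39.28
t=6.87: E=28.63 Y=56.19 D=40.95
Read off D at T=6.87: 40.95

D at T = 40.95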